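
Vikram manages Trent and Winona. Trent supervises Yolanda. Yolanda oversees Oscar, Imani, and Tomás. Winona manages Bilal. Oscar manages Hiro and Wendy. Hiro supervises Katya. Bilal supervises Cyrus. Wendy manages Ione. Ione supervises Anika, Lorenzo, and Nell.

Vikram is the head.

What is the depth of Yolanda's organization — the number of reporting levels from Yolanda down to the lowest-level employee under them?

4

The longest chain under Yolanda runs Yolanda → Oscar → Wendy → Ione → Lorenzo, which is 4 levels below Yolanda.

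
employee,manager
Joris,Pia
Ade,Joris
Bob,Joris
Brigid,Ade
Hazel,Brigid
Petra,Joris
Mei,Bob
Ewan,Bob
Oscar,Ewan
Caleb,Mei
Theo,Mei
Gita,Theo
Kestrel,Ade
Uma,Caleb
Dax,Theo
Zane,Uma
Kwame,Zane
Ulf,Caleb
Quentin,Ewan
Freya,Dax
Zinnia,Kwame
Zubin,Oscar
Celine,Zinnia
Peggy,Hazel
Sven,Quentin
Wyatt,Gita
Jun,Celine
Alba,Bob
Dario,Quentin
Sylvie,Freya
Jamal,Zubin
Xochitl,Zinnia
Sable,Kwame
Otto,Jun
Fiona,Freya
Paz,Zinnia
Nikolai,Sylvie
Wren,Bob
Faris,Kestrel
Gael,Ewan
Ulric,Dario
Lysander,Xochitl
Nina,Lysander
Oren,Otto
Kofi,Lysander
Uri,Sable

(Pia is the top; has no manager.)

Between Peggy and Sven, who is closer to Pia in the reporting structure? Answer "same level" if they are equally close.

same level

Both Peggy and Sven are 5 levels below Pia.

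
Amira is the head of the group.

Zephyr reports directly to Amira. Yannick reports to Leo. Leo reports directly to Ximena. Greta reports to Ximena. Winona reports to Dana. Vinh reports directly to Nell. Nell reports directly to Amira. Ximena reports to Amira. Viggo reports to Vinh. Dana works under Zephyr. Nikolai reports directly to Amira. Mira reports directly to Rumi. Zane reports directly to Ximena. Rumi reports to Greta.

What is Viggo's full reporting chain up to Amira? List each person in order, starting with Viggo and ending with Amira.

Viggo reports to Vinh. Vinh reports to Nell. Nell reports to Amira. Amira is at the top.

Viggo -> Vinh -> Nell -> Amira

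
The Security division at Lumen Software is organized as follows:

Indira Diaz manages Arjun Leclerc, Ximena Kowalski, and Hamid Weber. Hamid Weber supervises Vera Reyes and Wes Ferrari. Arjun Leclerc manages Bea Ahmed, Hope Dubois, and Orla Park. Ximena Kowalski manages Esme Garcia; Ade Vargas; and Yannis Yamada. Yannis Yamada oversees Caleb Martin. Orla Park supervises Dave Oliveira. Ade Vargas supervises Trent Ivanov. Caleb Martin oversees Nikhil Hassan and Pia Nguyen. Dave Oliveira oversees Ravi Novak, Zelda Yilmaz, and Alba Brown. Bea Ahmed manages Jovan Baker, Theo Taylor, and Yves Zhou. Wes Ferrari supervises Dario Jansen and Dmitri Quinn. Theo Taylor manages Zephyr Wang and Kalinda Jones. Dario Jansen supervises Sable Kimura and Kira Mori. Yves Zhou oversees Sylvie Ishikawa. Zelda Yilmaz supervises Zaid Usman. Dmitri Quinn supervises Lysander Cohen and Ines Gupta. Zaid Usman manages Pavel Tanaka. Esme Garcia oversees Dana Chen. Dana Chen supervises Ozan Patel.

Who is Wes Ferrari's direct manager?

Wes Ferrari reports directly to Hamid Weber.

Hamid Weber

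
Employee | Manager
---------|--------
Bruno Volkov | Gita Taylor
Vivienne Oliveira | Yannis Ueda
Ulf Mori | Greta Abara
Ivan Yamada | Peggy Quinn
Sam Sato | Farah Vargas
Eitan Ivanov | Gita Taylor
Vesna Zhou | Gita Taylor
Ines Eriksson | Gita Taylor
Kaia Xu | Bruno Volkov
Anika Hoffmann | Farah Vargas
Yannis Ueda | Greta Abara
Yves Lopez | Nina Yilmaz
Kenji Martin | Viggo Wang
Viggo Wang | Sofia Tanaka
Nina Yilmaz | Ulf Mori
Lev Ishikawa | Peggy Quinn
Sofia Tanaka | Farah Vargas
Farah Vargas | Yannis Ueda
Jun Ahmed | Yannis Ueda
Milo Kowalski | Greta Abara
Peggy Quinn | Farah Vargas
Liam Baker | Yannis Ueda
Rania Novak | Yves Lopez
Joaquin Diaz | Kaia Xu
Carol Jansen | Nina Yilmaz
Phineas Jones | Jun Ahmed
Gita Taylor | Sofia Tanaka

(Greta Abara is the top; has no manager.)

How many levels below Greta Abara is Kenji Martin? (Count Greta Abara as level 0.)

5

Chain from Kenji Martin up to Greta Abara: Kenji Martin → Viggo Wang → Sofia Tanaka → Farah Vargas → Yannis Ueda → Greta Abara. That is 5 steps up, so Kenji Martin is 5 levels below Greta Abara.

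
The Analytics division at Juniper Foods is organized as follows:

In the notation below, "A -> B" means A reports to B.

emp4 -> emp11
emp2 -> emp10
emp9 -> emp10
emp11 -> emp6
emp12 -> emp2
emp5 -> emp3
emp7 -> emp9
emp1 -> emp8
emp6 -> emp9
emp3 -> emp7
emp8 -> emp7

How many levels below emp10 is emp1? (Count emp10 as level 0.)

4

Chain from emp1 up to emp10: emp1 → emp8 → emp7 → emp9 → emp10. That is 4 steps up, so emp1 is 4 levels below emp10.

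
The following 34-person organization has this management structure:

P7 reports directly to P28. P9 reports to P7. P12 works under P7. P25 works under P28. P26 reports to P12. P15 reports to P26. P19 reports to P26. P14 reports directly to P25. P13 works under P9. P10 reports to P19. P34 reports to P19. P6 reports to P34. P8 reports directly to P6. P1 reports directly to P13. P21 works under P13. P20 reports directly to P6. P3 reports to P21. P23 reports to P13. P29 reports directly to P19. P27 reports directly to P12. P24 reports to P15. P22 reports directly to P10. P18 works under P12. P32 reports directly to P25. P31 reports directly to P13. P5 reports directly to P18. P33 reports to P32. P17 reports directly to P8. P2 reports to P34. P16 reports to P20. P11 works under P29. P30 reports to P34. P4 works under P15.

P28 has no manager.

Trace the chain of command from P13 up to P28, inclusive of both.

P13 reports to P9. P9 reports to P7. P7 reports to P28. P28 is at the top.

P13 -> P9 -> P7 -> P28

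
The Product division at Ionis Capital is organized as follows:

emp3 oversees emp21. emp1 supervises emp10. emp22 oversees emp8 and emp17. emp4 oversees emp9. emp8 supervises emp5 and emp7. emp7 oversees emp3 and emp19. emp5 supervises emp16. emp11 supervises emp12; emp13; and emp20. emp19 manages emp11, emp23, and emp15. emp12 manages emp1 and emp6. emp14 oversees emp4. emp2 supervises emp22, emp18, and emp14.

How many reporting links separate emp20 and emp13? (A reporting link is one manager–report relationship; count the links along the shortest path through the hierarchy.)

2

emp20 is 1 level below emp11, and emp13 is 1 level below emp11 (their lowest common manager). The shortest path runs up from emp20 to emp11 and back down to emp13: 1 + 1 = 2 links.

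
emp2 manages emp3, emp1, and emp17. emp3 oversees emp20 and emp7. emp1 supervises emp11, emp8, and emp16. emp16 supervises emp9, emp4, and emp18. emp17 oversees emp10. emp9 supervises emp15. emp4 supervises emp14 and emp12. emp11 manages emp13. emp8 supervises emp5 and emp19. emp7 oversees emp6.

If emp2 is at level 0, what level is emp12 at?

Chain from emp12 up to emp2: emp12 → emp4 → emp16 → emp1 → emp2. That is 4 steps up, so emp12 is 4 levels below emp2.

4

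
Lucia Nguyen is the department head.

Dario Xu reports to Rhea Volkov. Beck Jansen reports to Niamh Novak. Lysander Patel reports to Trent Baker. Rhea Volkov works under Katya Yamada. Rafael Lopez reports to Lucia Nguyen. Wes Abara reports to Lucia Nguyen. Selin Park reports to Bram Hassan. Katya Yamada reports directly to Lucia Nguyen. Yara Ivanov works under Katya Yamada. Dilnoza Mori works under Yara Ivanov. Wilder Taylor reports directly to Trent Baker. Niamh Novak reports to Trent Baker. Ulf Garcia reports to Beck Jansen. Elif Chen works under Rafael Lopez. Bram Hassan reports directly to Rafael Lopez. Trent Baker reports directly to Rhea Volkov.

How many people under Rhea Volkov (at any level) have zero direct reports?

The people in Rhea Volkov's organization with no one reporting to them are Dario Xu, Wilder Taylor, Lysander Patel, Ulf Garcia. That is 4.

4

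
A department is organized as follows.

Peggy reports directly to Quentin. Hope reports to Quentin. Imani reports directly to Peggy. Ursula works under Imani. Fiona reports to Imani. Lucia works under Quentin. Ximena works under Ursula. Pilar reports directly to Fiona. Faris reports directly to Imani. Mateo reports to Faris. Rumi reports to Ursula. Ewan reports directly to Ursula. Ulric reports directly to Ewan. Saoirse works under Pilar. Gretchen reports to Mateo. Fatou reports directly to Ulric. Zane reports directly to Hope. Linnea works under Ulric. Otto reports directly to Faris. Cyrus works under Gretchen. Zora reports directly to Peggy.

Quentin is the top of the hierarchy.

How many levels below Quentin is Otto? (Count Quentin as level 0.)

Chain from Otto up to Quentin: Otto → Faris → Imani → Peggy → Quentin. That is 4 steps up, so Otto is 4 levels below Quentin.

4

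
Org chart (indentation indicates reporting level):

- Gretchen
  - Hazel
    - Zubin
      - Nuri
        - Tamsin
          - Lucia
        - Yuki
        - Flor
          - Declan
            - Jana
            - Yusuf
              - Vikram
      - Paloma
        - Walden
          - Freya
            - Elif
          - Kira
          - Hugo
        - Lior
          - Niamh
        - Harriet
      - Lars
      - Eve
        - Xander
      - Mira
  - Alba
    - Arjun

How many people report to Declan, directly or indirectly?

Declan directly manages Jana, Yusuf. Jana has no reports. Under Yusuf: Vikram (1). So Declan's organization is 2 direct reports plus everyone under them: 1 + 2 = 3.

3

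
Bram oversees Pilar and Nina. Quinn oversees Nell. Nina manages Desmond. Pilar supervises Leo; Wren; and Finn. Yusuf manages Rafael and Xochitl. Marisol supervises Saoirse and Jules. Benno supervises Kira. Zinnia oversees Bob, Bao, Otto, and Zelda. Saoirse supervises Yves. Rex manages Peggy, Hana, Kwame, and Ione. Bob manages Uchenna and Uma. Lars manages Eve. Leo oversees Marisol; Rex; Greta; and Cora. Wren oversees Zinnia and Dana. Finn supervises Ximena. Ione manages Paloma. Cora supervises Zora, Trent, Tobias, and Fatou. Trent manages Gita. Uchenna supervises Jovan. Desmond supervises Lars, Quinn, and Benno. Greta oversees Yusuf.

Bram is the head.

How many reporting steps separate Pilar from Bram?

Chain from Pilar up to Bram: Pilar → Bram. That is 1 step up, so Pilar is 1 level below Bram.

1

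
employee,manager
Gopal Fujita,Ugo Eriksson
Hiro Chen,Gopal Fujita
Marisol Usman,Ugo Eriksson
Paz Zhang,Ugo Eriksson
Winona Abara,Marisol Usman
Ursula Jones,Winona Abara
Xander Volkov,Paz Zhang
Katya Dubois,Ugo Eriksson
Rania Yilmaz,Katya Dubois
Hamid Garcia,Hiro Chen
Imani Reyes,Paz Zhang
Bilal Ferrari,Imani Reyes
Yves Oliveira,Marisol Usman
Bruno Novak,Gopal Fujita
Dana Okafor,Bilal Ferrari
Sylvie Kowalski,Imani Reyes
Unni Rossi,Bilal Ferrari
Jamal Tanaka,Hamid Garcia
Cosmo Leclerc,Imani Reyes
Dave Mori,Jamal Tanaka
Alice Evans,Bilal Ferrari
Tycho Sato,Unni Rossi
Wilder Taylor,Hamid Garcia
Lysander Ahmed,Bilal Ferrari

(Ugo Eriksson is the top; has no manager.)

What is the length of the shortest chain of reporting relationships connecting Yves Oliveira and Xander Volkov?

4

Yves Oliveira is 2 levels below Ugo Eriksson, and Xander Volkov is 2 levels below Ugo Eriksson (their lowest common manager). The shortest path runs up from Yves Oliveira to Ugo Eriksson and back down to Xander Volkov: 2 + 2 = 4 links.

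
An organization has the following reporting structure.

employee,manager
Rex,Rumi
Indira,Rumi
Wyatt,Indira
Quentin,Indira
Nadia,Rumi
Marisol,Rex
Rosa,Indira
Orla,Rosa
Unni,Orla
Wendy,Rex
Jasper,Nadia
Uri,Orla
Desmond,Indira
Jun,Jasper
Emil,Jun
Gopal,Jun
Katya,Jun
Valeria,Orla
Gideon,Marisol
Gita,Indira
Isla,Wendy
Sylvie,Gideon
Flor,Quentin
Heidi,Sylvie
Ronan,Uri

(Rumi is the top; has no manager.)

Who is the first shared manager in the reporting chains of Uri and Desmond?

Indira

Uri's chain of managers is Orla, Rosa, Indira, Rumi. Desmond's chain of managers is Indira, Rumi. The first manager that appears in both chains is Indira.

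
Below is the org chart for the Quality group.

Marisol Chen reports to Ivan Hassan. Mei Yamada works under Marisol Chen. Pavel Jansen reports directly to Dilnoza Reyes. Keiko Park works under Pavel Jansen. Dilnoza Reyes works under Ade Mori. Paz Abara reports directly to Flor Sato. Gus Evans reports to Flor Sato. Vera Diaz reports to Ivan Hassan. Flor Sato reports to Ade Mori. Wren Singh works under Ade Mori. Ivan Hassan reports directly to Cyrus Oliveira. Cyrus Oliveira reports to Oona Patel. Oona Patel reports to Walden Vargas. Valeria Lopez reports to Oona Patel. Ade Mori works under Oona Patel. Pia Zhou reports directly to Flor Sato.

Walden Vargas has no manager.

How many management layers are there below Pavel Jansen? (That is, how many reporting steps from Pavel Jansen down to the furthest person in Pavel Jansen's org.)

The longest chain under Pavel Jansen runs Pavel Jansen → Keiko Park, which is 1 level below Pavel Jansen.

1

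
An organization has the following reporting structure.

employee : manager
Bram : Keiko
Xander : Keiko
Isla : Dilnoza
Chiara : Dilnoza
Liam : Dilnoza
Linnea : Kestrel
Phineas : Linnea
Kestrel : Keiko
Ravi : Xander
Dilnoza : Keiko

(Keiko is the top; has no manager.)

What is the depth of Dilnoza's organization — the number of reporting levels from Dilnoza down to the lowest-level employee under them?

The longest chain under Dilnoza runs Dilnoza → Chiara, which is 1 level below Dilnoza.

1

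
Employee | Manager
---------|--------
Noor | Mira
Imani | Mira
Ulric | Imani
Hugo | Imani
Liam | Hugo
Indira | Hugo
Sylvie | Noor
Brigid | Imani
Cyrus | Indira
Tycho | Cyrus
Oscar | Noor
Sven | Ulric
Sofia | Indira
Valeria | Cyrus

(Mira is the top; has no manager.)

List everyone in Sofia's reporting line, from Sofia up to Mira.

Sofia -> Indira -> Hugo -> Imani -> Mira

Sofia reports to Indira. Indira reports to Hugo. Hugo reports to Imani. Imani reports to Mira. Mira is at the top.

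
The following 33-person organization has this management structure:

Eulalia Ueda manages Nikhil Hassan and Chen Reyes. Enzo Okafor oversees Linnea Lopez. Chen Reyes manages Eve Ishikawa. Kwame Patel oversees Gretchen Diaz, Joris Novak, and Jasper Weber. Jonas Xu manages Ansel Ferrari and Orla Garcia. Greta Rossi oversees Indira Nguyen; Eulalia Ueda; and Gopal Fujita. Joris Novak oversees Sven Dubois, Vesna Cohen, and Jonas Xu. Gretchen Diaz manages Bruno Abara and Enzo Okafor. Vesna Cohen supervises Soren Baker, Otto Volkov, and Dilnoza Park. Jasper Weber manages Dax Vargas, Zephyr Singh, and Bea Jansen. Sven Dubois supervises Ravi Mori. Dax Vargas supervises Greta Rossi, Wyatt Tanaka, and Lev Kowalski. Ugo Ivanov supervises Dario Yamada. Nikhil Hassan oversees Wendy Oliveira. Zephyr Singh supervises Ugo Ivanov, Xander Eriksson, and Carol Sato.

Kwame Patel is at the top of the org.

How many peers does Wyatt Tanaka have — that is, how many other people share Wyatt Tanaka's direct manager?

2

Wyatt Tanaka reports to Dax Vargas. Dax Vargas's other direct reports are Greta Rossi, Lev Kowalski — 2 peers.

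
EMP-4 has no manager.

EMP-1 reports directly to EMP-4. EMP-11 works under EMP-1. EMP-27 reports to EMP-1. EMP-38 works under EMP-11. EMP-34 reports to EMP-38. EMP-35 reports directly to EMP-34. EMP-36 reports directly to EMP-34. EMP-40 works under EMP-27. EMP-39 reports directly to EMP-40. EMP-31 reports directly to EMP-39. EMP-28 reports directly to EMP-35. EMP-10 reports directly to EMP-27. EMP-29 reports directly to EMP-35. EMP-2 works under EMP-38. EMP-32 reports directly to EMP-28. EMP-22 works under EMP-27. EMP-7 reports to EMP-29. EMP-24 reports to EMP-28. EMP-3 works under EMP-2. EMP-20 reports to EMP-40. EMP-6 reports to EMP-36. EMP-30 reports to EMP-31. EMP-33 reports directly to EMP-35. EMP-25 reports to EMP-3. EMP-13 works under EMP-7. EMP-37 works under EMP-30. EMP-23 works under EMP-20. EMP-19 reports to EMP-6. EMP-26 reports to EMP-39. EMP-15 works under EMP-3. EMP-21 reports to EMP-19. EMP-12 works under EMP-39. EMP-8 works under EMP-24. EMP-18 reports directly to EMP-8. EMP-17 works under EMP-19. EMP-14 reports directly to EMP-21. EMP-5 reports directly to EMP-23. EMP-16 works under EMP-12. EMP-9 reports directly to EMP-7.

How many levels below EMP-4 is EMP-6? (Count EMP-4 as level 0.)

6

Chain from EMP-6 up to EMP-4: EMP-6 → EMP-36 → EMP-34 → EMP-38 → EMP-11 → EMP-1 → EMP-4. That is 6 steps up, so EMP-6 is 6 levels below EMP-4.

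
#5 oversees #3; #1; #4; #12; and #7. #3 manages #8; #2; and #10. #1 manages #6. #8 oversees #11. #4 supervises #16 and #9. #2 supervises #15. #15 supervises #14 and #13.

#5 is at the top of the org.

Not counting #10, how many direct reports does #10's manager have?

#10 reports to #3. #3's other direct reports are #8, #2 — 2 peers.

2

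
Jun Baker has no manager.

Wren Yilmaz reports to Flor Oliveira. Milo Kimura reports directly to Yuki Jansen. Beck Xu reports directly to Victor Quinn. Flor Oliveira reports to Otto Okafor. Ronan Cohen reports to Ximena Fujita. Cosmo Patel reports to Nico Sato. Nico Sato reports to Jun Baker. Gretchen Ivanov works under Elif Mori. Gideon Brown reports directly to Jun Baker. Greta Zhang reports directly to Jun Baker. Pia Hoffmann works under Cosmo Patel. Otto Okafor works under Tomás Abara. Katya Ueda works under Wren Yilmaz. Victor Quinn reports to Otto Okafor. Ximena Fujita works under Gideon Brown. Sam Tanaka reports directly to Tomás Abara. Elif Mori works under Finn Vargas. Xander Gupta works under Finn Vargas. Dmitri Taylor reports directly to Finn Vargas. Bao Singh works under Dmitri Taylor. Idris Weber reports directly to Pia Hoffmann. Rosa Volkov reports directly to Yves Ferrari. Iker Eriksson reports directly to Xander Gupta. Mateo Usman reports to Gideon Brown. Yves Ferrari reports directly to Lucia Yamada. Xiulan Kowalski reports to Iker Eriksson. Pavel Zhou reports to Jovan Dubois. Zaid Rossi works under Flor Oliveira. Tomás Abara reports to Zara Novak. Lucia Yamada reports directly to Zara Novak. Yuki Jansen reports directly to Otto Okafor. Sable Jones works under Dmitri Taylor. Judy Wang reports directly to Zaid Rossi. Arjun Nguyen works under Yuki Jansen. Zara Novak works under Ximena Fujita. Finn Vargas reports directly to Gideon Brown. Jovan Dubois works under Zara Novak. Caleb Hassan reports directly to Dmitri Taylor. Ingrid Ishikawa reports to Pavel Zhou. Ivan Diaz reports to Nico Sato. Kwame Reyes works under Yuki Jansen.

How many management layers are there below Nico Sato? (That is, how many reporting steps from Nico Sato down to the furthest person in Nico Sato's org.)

The longest chain under Nico Sato runs Nico Sato → Cosmo Patel → Pia Hoffmann → Idris Weber, which is 3 levels below Nico Sato.

3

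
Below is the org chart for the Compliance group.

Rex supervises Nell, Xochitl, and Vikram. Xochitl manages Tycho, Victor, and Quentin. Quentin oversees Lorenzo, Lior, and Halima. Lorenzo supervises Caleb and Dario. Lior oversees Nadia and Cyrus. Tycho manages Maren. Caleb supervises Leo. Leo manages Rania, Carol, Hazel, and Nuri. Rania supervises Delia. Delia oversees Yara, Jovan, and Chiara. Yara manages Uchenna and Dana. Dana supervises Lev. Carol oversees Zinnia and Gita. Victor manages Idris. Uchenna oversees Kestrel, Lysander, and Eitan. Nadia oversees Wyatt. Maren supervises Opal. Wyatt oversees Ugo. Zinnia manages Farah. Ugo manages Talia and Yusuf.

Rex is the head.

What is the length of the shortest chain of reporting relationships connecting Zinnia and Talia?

10

Zinnia is 5 levels below Quentin, and Talia is 5 levels below Quentin (their lowest common manager). The shortest path runs up from Zinnia to Quentin and back down to Talia: 5 + 5 = 10 links.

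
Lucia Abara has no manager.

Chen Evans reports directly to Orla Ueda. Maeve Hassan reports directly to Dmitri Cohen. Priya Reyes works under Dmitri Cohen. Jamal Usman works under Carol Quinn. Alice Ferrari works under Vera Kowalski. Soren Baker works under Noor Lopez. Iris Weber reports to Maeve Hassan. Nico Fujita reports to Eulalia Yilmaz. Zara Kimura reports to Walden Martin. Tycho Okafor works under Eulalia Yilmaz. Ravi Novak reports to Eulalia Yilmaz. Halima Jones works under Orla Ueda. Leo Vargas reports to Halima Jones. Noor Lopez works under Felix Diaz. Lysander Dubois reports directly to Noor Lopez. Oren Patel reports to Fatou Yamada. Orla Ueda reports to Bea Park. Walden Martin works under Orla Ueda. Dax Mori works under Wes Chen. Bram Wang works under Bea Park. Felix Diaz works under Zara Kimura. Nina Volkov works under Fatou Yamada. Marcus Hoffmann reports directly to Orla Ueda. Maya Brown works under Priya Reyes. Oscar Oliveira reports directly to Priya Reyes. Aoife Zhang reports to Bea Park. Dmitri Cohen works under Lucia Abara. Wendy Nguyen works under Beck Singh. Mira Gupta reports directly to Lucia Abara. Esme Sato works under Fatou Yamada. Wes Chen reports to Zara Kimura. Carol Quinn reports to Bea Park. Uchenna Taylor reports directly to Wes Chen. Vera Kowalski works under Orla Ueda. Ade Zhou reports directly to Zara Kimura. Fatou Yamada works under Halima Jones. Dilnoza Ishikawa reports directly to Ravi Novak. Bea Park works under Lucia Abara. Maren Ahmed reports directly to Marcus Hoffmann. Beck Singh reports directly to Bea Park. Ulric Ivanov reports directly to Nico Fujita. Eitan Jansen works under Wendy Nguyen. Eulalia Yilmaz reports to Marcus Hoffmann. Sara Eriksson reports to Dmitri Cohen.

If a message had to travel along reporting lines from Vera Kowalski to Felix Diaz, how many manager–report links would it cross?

Vera Kowalski is 1 level below Orla Ueda, and Felix Diaz is 3 levels below Orla Ueda (their lowest common manager). The shortest path runs up from Vera Kowalski to Orla Ueda and back down to Felix Diaz: 1 + 3 = 4 links.

4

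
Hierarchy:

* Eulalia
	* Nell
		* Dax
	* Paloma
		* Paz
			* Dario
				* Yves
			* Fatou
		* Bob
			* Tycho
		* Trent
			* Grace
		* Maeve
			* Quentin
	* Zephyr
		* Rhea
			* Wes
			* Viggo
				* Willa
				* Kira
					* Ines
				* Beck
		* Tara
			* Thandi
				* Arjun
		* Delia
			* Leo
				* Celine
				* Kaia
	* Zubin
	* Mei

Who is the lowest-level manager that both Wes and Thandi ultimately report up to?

Zephyr

Wes's chain of managers is Rhea, Zephyr, Eulalia. Thandi's chain of managers is Tara, Zephyr, Eulalia. The first manager that appears in both chains is Zephyr.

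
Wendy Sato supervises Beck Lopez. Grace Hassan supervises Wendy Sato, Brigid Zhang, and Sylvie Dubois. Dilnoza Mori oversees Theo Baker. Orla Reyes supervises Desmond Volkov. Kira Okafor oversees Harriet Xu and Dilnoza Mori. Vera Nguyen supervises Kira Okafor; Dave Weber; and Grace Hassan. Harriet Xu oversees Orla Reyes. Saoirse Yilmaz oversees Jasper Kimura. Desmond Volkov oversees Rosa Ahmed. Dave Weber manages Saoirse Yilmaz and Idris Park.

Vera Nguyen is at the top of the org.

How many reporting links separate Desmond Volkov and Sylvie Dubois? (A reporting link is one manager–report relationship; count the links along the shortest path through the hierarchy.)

6

Desmond Volkov is 4 levels below Vera Nguyen, and Sylvie Dubois is 2 levels below Vera Nguyen (their lowest common manager). The shortest path runs up from Desmond Volkov to Vera Nguyen and back down to Sylvie Dubois: 4 + 2 = 6 links.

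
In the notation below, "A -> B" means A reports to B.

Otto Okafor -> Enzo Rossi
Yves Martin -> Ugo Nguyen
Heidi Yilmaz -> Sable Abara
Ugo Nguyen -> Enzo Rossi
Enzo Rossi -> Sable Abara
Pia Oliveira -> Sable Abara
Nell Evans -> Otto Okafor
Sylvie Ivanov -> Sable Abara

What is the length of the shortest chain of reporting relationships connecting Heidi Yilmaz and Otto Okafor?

3

Heidi Yilmaz is 1 level below Sable Abara, and Otto Okafor is 2 levels below Sable Abara (their lowest common manager). The shortest path runs up from Heidi Yilmaz to Sable Abara and back down to Otto Okafor: 1 + 2 = 3 links.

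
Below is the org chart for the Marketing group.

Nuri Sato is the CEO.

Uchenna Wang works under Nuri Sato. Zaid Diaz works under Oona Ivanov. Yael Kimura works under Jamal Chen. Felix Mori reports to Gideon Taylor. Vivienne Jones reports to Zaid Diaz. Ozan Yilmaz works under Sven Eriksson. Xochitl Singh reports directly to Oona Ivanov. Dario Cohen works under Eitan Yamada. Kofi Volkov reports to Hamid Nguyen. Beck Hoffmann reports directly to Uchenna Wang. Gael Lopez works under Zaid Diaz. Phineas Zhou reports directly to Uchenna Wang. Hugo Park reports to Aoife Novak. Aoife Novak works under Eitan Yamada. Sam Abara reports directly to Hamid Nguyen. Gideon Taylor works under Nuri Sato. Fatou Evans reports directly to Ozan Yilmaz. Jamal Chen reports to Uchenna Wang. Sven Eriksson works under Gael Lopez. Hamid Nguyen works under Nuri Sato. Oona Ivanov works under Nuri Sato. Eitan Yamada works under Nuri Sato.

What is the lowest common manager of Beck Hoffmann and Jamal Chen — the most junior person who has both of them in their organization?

Uchenna Wang

Beck Hoffmann's chain of managers is Uchenna Wang, Nuri Sato. Jamal Chen's chain of managers is Uchenna Wang, Nuri Sato. The first manager that appears in both chains is Uchenna Wang.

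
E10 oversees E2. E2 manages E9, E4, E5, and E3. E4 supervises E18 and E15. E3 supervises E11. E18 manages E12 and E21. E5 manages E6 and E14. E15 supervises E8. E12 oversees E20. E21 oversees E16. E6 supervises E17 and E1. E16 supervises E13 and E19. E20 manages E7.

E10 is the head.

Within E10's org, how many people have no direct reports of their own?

9

The people in E10's organization with no one reporting to them are E9, E1, E17, E14, E11, E8, E19, E13, E7. That is 9.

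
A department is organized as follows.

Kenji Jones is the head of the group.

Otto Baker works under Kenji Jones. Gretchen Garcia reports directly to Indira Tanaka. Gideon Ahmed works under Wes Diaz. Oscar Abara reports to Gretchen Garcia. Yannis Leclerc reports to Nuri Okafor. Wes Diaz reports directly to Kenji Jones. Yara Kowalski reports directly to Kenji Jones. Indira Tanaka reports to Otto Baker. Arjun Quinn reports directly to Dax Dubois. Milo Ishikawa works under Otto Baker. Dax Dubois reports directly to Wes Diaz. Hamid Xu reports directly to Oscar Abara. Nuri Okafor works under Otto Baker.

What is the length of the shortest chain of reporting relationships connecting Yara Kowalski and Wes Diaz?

2

Yara Kowalski is 1 level below Kenji Jones, and Wes Diaz is 1 level below Kenji Jones (their lowest common manager). The shortest path runs up from Yara Kowalski to Kenji Jones and back down to Wes Diaz: 1 + 1 = 2 links.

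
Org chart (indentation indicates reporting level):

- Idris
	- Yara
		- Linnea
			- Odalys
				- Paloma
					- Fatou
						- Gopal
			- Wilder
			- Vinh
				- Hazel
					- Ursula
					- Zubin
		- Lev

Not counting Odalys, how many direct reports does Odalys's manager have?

2

Odalys reports to Linnea. Linnea's other direct reports are Wilder, Vinh — 2 peers.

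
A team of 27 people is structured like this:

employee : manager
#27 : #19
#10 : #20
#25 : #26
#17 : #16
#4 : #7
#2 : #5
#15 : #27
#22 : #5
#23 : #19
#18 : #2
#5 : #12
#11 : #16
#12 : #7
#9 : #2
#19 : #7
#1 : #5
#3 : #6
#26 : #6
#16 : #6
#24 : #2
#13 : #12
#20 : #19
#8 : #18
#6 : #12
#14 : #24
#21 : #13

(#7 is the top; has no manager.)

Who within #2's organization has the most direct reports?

#2

Direct-report counts within #2's organization: #2 has 3; #18 has 1; #24 has 1. The largest is 3, held by #2.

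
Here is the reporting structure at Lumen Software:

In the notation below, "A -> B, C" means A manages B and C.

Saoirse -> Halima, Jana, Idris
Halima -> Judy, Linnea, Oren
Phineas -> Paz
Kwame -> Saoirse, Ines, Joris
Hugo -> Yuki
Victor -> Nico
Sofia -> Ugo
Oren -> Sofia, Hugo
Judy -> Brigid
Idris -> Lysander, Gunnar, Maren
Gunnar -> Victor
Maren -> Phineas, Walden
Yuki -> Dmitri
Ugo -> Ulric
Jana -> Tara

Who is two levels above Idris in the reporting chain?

Kwame

Idris reports to Saoirse, and Saoirse reports to Kwame. So Idris's skip-level manager is Kwame.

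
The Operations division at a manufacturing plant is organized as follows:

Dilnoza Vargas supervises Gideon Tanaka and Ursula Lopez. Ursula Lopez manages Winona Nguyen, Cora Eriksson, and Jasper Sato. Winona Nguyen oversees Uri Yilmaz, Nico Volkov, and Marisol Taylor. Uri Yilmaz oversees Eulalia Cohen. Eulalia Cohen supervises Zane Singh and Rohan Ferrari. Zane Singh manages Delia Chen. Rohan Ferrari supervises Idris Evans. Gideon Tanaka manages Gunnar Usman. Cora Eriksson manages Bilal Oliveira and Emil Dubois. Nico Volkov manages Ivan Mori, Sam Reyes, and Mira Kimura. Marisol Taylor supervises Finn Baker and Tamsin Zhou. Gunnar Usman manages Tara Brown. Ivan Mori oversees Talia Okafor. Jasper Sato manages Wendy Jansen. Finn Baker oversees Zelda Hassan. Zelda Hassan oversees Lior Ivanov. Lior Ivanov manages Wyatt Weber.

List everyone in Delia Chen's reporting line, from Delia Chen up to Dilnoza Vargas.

Delia Chen reports to Zane Singh. Zane Singh reports to Eulalia Cohen. Eulalia Cohen reports to Uri Yilmaz. Uri Yilmaz reports to Winona Nguyen. Winona Nguyen reports to Ursula Lopez. Ursula Lopez reports to Dilnoza Vargas. Dilnoza Vargas is at the top.

Delia Chen -> Zane Singh -> Eulalia Cohen -> Uri Yilmaz -> Winona Nguyen -> Ursula Lopez -> Dilnoza Vargas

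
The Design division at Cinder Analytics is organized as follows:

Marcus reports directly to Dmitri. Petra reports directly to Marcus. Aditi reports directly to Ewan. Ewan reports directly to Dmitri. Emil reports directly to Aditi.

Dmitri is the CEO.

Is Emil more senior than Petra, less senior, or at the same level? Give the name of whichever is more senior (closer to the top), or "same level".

Petra

Emil is 3 levels below Dmitri; Petra is 2. Petra is higher.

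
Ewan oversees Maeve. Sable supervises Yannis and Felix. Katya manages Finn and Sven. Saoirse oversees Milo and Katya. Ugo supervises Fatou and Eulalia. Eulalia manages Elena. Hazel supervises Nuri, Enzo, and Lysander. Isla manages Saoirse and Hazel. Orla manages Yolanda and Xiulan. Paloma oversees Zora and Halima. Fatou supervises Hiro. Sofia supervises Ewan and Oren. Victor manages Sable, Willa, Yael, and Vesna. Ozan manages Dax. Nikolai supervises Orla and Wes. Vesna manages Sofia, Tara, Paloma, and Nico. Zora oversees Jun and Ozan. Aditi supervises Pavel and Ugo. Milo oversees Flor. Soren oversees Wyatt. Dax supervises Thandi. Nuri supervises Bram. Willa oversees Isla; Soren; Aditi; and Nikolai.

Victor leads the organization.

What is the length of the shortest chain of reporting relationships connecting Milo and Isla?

Milo is in Isla's organization: the chain from Milo up to Isla is Milo → Saoirse → Isla, which is 2 links.

2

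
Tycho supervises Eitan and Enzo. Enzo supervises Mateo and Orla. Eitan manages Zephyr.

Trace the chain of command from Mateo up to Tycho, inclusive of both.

Mateo reports to Enzo. Enzo reports to Tycho. Tycho is at the top.

Mateo -> Enzo -> Tycho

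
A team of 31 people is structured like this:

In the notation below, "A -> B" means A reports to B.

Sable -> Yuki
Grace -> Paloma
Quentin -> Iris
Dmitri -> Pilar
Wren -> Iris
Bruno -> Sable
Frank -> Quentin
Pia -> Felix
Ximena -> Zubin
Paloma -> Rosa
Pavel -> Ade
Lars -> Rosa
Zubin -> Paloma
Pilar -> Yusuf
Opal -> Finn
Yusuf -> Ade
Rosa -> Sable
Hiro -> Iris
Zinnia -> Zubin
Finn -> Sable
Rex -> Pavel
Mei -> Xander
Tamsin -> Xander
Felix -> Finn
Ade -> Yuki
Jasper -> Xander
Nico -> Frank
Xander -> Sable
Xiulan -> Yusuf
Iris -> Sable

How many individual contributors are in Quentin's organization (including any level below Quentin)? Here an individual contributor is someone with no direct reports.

The only person in Quentin's organization with no one reporting to them is Nico. That is 1.

1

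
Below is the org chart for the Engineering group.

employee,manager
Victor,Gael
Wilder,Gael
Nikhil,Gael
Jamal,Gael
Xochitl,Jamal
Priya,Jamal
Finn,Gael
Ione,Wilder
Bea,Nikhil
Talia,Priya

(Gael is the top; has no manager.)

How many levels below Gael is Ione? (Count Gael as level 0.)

Chain from Ione up to Gael: Ione → Wilder → Gael. That is 2 steps up, so Ione is 2 levels below Gael.

2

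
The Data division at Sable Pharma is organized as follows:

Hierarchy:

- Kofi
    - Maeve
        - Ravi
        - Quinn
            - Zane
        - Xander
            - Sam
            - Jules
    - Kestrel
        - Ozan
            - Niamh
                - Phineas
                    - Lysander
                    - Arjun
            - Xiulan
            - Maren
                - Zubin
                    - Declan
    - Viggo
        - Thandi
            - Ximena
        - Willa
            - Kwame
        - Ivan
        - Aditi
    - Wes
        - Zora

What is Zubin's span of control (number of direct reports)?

Zubin directly manages Declan. That is 1 direct report.

1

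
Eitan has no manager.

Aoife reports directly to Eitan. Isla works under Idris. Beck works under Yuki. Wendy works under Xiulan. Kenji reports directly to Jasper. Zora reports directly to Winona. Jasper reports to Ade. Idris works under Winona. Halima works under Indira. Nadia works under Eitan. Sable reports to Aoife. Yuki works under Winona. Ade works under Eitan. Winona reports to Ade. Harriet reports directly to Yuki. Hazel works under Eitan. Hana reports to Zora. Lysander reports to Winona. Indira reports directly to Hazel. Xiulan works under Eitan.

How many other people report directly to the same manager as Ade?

Ade reports to Eitan. Eitan's other direct reports are Hazel, Xiulan, Aoife, Nadia — 4 peers.

4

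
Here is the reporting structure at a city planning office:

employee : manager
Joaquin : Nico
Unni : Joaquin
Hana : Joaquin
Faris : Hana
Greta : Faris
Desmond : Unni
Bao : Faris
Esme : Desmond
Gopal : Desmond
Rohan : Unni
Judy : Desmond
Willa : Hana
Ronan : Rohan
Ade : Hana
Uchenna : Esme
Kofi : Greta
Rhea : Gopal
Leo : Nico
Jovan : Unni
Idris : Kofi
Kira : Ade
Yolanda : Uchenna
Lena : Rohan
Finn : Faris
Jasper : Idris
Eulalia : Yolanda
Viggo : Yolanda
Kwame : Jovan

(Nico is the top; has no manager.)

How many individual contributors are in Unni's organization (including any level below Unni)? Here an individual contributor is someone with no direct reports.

7

The people in Unni's organization with no one reporting to them are Kwame, Lena, Ronan, Judy, Rhea, Viggo, Eulalia. That is 7.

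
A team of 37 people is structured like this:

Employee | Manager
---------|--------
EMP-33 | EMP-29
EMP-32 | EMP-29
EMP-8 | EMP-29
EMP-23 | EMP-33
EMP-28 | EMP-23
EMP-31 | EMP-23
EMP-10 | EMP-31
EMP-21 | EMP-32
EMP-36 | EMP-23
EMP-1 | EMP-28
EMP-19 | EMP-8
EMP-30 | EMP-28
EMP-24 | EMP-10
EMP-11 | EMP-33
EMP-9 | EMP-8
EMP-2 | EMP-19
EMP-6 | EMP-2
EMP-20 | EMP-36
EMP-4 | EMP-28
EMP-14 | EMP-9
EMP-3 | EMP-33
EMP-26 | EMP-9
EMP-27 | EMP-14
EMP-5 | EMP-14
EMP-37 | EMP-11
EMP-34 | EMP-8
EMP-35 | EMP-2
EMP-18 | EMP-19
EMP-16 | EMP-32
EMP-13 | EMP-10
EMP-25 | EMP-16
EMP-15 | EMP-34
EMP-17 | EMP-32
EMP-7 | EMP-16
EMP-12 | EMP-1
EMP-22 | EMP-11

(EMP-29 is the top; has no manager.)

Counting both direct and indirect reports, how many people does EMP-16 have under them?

EMP-16 directly manages EMP-25, EMP-7. EMP-25 has no reports. EMP-7 has no reports. So EMP-16's organization is 2 direct reports plus everyone under them: 1 + 1 = 2.

2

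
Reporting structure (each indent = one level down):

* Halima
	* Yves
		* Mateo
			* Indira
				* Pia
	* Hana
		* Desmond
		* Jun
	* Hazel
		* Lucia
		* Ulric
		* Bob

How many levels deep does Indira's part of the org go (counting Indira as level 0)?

1

The longest chain under Indira runs Indira → Pia, which is 1 level below Indira.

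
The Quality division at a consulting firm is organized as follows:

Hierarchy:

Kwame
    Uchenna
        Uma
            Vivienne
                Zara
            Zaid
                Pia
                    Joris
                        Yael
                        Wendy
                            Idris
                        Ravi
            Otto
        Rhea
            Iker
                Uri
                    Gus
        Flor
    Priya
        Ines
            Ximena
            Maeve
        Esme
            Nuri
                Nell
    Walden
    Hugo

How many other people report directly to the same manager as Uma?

2

Uma reports to Uchenna. Uchenna's other direct reports are Rhea, Flor — 2 peers.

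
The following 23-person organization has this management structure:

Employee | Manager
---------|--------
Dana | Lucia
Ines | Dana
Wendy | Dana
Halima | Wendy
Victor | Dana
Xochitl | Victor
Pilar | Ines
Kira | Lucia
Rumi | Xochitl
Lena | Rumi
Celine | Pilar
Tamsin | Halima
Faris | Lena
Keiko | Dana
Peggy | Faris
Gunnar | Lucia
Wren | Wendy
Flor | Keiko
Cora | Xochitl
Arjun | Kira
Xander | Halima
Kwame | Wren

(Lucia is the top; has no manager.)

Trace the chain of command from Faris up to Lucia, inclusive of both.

Faris reports to Lena. Lena reports to Rumi. Rumi reports to Xochitl. Xochitl reports to Victor. Victor reports to Dana. Dana reports to Lucia. Lucia is at the top.

Faris -> Lena -> Rumi -> Xochitl -> Victor -> Dana -> Lucia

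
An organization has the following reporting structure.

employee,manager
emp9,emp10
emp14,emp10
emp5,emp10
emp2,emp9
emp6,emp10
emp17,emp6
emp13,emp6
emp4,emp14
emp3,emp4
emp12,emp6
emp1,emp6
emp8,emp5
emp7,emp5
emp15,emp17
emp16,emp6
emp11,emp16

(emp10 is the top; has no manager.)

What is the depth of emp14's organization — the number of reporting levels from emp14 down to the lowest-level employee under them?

The longest chain under emp14 runs emp14 → emp4 → emp3, which is 2 levels below emp14.

2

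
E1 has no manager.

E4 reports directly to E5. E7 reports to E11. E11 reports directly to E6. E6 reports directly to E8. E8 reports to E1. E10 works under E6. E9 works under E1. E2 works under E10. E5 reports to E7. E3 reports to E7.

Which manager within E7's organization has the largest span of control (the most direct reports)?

Direct-report counts within E7's organization: E7 has 2; E5 has 1. The largest is 2, held by E7.

E7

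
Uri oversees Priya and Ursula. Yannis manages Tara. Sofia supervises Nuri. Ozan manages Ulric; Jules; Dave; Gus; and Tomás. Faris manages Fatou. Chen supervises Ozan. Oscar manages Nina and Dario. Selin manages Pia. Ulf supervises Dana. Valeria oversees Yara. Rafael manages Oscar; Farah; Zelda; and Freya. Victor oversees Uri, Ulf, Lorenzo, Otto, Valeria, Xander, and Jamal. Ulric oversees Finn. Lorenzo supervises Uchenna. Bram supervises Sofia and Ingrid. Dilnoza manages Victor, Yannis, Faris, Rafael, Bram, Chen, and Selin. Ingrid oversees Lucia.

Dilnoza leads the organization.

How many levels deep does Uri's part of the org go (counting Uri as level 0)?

The longest chain under Uri runs Uri → Priya, which is 1 level below Uri.

1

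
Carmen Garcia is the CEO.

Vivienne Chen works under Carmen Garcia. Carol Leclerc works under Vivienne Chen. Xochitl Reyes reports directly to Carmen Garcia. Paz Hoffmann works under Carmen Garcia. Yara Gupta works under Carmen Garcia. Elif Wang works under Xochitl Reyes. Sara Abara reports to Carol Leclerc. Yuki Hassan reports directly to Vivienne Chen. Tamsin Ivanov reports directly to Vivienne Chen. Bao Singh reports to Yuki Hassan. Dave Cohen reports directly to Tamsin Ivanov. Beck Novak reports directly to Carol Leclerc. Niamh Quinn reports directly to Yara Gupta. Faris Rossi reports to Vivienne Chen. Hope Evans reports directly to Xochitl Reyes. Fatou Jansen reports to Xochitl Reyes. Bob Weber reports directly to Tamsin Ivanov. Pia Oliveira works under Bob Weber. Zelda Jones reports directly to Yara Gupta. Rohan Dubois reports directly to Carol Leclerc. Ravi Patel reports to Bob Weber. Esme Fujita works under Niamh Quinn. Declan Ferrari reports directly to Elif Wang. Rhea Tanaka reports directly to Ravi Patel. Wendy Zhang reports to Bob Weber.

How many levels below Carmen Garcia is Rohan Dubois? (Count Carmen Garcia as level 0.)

Chain from Rohan Dubois up to Carmen Garcia: Rohan Dubois → Carol Leclerc → Vivienne Chen → Carmen Garcia. That is 3 steps up, so Rohan Dubois is 3 levels below Carmen Garcia.

3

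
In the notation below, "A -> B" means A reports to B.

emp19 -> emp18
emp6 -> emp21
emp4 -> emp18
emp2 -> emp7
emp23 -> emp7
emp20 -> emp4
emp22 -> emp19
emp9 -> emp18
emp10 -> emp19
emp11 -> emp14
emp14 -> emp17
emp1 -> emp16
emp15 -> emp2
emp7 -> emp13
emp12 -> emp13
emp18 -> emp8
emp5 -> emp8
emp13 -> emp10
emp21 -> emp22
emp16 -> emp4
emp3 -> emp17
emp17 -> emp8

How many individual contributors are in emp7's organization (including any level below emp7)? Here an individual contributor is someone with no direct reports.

2

The people in emp7's organization with no one reporting to them are emp23, emp15. That is 2.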